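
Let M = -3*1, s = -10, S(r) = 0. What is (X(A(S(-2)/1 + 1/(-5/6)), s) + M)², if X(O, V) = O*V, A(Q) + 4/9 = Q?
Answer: 14641/81 ≈ 180.75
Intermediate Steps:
A(Q) = -4/9 + Q
M = -3
(X(A(S(-2)/1 + 1/(-5/6)), s) + M)² = ((-4/9 + (0/1 + 1/(-5/6)))*(-10) - 3)² = ((-4/9 + (0*1 + 1/(-5*⅙)))*(-10) - 3)² = ((-4/9 + (0 + 1/(-⅚)))*(-10) - 3)² = ((-4/9 + (0 + 1*(-6/5)))*(-10) - 3)² = ((-4/9 + (0 - 6/5))*(-10) - 3)² = ((-4/9 - 6/5)*(-10) - 3)² = (-74/45*(-10) - 3)² = (148/9 - 3)² = (121/9)² = 14641/81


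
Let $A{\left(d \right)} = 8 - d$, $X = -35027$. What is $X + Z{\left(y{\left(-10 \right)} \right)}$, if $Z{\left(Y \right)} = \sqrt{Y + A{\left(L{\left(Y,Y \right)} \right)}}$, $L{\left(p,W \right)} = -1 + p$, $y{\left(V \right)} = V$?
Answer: $-35024$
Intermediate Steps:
$Z{\left(Y \right)} = 3$ ($Z{\left(Y \right)} = \sqrt{Y - \left(-9 + Y\right)} = \sqrt{9} = 3$)
$X + Z{\left(y{\left(-10 \right)} \right)} = -35027 + 3 = -35024$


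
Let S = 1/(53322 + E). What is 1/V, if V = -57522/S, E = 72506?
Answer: -1/7237878216 ≈ -1.3816e-10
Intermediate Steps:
S = 1/125828 (S = 1/(53322 + 72506) = 1/125828 ≈ 7.9474e-6)
V = -7237878216 (V = -57522/1/125828 = -57522*125828 = -7237878216)
1/V = 1/(-7237878216) = -1/7237878216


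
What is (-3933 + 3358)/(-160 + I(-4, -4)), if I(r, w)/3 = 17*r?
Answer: 575/364 ≈ 1.5797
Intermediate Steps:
I(r, w) = 51*r (I(r, w) = 3*(17*r) = 51*r)
(-3933 + 3358)/(-160 + I(-4, -4)) = (-3933 + 3358)/(-160 + 51*(-4)) = -575/(-160 - 204) = -575/(-364) = -575*(-1/364) = 575/364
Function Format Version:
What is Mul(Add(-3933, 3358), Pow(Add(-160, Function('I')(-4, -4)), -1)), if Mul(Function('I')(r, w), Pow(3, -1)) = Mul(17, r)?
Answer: Rational(575, 364) ≈ 1.5797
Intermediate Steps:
Function('I')(r, w) = Mul(51, r) (Function('I')(r, w) = Mul(3, Mul(17, r)) = Mul(51, r))
Mul(Add(-3933, 3358), Pow(Add(-160, Function('I')(-4, -4)), -1)) = Mul(Add(-3933, 3358), Pow(Add(-160, Mul(51, -4)), -1)) = Mul(-575, Pow(Add(-160, -204), -1)) = Mul(-575, Pow(-364, -1)) = Mul(-575, Rational(-1, 364)) = Rational(575, 364)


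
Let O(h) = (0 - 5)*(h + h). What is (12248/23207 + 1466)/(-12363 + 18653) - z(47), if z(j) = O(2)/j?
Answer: 12213581/18542393 ≈ 0.65868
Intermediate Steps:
O(h) = -10*h
z(j) = -20/j (z(j) = (-10*2)/j = -20/j)
(12248/23207 + 1466)/(-12363 + 18653) - z(47) = (12248/23207 + 1466)/(-12363 + 18653) - (-20)/47 = (12248*(1/23207) + 1466)/6290 - (-20)/47 = (12248/23207 + 1466)*(1/6290) - 1*(-20/47) = (34033710/23207)*(1/6290) + 20/47 = 91983/394519 + 20/47 = 12213581/18542393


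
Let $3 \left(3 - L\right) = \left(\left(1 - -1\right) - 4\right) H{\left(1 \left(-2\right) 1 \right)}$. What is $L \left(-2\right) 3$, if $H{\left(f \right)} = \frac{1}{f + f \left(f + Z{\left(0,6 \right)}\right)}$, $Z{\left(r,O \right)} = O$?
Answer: $- \frac{88}{5} \approx -17.6$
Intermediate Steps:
$H{\left(f \right)} = \frac{1}{f + f \left(6 + f\right)}$ ($H{\left(f \right)} = \frac{1}{f + f \left(f + 6\right)} = \frac{1}{f + f \left(6 + f\right)}$)
$L = \frac{44}{15}$ ($L = 3 - \frac{\left(\left(1 - -1\right) - 4\right) \frac{1}{1 \left(-2\right) 1 \left(7 + 1 \left(-2\right) 1\right)}}{3} = 3 - \frac{\left(\left(1 + 1\right) - 4\right) \frac{1}{\left(-2\right) 1 \left(7 - 2\right)}}{3} = 3 - \frac{\left(2 - 4\right) \frac{1}{\left(-2\right) \left(7 - 2\right)}}{3} = 3 - \frac{\left(-2\right) \left(- \frac{1}{2 \cdot 5}\right)}{3} = 3 - \frac{\left(-2\right) \left(\left(- \frac{1}{2}\right) \frac{1}{5}\right)}{3} = 3 - \frac{\left(-2\right) \left(- \frac{1}{10}\right)}{3} = 3 - \frac{1}{15} = \frac{44}{15} \approx 2.9333$)
$L \left(-2\right) 3 = \frac{44}{15} \left(-2\right) 3 = \left(- \frac{88}{15}\right) 3 = - \frac{88}{5}$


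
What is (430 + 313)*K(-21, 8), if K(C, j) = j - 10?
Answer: -1486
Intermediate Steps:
K(C, j) = -10 + j
(430 + 313)*K(-21, 8) = (430 + 313)*(-10 + 8) = 743*(-2) = -1486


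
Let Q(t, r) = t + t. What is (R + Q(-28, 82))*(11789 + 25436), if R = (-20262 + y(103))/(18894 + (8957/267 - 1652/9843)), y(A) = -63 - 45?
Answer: -11742933871220650/5526965009 ≈ -2.1247e+6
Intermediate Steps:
y(A) = -108
Q(t, r) = 2*t
R = -5948223330/5526965009 (R = (-20262 - 108)/(18894 + (8957/267 - 1652/9843)) = -20370/(18894 + (8957*(1/267) - 1652*1/9843)) = -20370/(18894 + (8957/267 - 1652/9843)) = -20370/(18894 + 9746963/292009) = -20370/5526965009/292009 = -20370*292009/5526965009 = -5948223330/5526965009 ≈ -1.0762)
(R + Q(-28, 82))*(11789 + 25436) = (-5948223330/5526965009 + 2*(-28))*(11789 + 25436) = (-5948223330/5526965009 - 56)*37225 = -315458263834/5526965009*37225 = -11742933871220650/5526965009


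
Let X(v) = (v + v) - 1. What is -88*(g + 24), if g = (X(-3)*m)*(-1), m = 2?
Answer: -3344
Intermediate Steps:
X(v) = -1 + 2*v (X(v) = 2*v - 1 = -1 + 2*v)
g = 14 (g = ((-1 + 2*(-3))*2)*(-1) = ((-1 - 6)*2)*(-1) = -7*2*(-1) = -14*(-1) = 14)
-88*(g + 24) = -88*(14 + 24) = -88*38 = -3344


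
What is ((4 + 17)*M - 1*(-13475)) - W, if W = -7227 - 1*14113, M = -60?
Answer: 33555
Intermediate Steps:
W = -21340 (W = -7227 - 14113 = -21340)
((4 + 17)*M - 1*(-13475)) - W = ((4 + 17)*(-60) - 1*(-13475)) - 1*(-21340) = (21*(-60) + 13475) + 21340 = (-1260 + 13475) + 21340 = 12215 + 21340 = 33555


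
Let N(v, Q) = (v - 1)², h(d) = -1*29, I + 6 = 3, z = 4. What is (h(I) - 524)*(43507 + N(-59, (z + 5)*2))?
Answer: -26050171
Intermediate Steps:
I = -3 (I = -6 + 3 = -3)
h(d) = -29
N(v, Q) = (-1 + v)²
(h(I) - 524)*(43507 + N(-59, (z + 5)*2)) = (-29 - 524)*(43507 + (-1 - 59)²) = -553*(43507 + (-60)²) = -553*(43507 + 3600) = -553*47107 = -26050171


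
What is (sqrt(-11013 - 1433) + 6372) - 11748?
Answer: -5376 + 7*I*sqrt(254) ≈ -5376.0 + 111.56*I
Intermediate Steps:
(sqrt(-11013 - 1433) + 6372) - 11748 = (sqrt(-12446) + 6372) - 11748 = (7*I*sqrt(254) + 6372) - 11748 = (6372 + 7*I*sqrt(254)) - 11748 = -5376 + 7*I*sqrt(254)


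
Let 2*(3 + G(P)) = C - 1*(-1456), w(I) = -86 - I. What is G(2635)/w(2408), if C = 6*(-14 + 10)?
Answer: -713/2494 ≈ -0.28589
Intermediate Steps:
C = -24 (C = 6*(-4) = -24)
G(P) = 713 (G(P) = -3 + (-24 - 1*(-1456))/2 = -3 + (-24 + 1456)/2 = -3 + (½)*1432 = -3 + 716 = 713)
G(2635)/w(2408) = 713/(-86 - 1*2408) = 713/(-86 - 2408) = 713/(-2494) = 713*(-1/2494) = -713/2494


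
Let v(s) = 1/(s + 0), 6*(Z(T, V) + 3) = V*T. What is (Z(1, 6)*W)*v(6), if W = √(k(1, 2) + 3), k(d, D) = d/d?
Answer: -⅔ ≈ -0.66667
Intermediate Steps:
k(d, D) = 1
Z(T, V) = -3 + T*V/6 (Z(T, V) = -3 + (V*T)/6 = -3 + (T*V)/6 = -3 + T*V/6)
W = 2 (W = √(1 + 3) = √4 = 2)
v(s) = 1/s
(Z(1, 6)*W)*v(6) = ((-3 + (⅙)*1*6)*2)/6 = ((-3 + 1)*2)*(⅙) = -2*2*(⅙) = -4*⅙ = -⅔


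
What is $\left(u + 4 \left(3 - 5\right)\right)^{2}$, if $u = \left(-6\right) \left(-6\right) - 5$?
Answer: $529$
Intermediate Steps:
$u = 31$ ($u = 36 - 5 = 31$)
$\left(u + 4 \left(3 - 5\right)\right)^{2} = \left(31 + 4 \left(3 - 5\right)\right)^{2} = \left(31 + 4 \left(-2\right)\right)^{2} = \left(31 - 8\right)^{2} = 23^{2} = 529$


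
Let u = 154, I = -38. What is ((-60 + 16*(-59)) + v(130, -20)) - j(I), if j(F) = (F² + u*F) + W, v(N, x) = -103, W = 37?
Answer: 3264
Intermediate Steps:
j(F) = 37 + F² + 154*F (j(F) = (F² + 154*F) + 37 = 37 + F² + 154*F)
((-60 + 16*(-59)) + v(130, -20)) - j(I) = ((-60 + 16*(-59)) - 103) - (37 + (-38)² + 154*(-38)) = ((-60 - 944) - 103) - (37 + 1444 - 5852) = (-1004 - 103) - 1*(-4371) = -1107 + 4371 = 3264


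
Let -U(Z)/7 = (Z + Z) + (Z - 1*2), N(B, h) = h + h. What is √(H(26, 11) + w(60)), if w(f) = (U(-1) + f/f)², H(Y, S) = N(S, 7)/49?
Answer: √63518/7 ≈ 36.004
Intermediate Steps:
N(B, h) = 2*h
H(Y, S) = 2/7 (H(Y, S) = (2*7)/49 = 14*(1/49) = 2/7)
U(Z) = 14 - 21*Z (U(Z) = -7*((Z + Z) + (Z - 1*2)) = -7*(2*Z + (Z - 2)) = -7*(2*Z + (-2 + Z)) = -7*(-2 + 3*Z) = 14 - 21*Z)
w(f) = 1296 (w(f) = ((14 - 21*(-1)) + f/f)² = ((14 + 21) + 1)² = (35 + 1)² = 36² = 1296)
√(H(26, 11) + w(60)) = √(2/7 + 1296) = √(9074/7) = √63518/7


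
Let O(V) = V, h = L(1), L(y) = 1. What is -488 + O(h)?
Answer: -487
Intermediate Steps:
h = 1
-488 + O(h) = -488 + 1 = -487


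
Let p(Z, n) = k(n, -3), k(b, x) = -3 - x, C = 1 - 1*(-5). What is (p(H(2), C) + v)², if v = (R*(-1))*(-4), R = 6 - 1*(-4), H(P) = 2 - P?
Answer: 1600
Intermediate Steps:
R = 10 (R = 6 + 4 = 10)
C = 6 (C = 1 + 5 = 6)
p(Z, n) = 0 (p(Z, n) = -3 - 1*(-3) = -3 + 3 = 0)
v = 40 (v = (10*(-1))*(-4) = -10*(-4) = 40)
(p(H(2), C) + v)² = (0 + 40)² = 40² = 1600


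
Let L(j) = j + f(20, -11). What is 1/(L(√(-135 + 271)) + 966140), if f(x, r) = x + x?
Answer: 241545/233375948066 - √34/466751896132 ≈ 1.0350e-6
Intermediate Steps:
f(x, r) = 2*x
L(j) = 40 + j (L(j) = j + 2*20 = j + 40 = 40 + j)
1/(L(√(-135 + 271)) + 966140) = 1/((40 + √(-135 + 271)) + 966140) = 1/((40 + √136) + 966140) = 1/((40 + 2*√34) + 966140) = 1/(966180 + 2*√34)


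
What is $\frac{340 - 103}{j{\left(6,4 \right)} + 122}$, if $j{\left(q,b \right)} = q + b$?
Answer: $\frac{79}{44} \approx 1.7955$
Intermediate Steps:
$j{\left(q,b \right)} = b + q$
$\frac{340 - 103}{j{\left(6,4 \right)} + 122} = \frac{340 - 103}{\left(4 + 6\right) + 122} = \frac{237}{10 + 122} = \frac{237}{132} = 237 \cdot \frac{1}{132} = \frac{79}{44}$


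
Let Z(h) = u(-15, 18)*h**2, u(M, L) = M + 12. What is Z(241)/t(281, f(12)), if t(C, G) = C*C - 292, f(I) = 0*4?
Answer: -58081/26223 ≈ -2.2149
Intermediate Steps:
u(M, L) = 12 + M
f(I) = 0
t(C, G) = -292 + C**2 (t(C, G) = C**2 - 292 = -292 + C**2)
Z(h) = -3*h**2 (Z(h) = (12 - 15)*h**2 = -3*h**2)
Z(241)/t(281, f(12)) = (-3*241**2)/(-292 + 281**2) = (-3*58081)/(-292 + 78961) = -174243/78669 = -174243*1/78669 = -58081/26223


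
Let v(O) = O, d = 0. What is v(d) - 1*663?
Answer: -663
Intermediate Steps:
v(d) - 1*663 = 0 - 1*663 = 0 - 663 = -663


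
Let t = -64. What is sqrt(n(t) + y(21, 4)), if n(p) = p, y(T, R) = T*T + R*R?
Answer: sqrt(393) ≈ 19.824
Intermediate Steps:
y(T, R) = R**2 + T**2 (y(T, R) = T**2 + R**2 = R**2 + T**2)
sqrt(n(t) + y(21, 4)) = sqrt(-64 + (4**2 + 21**2)) = sqrt(-64 + (16 + 441)) = sqrt(-64 + 457) = sqrt(393)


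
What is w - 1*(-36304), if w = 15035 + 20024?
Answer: 71363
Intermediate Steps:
w = 35059
w - 1*(-36304) = 35059 - 1*(-36304) = 35059 + 36304 = 71363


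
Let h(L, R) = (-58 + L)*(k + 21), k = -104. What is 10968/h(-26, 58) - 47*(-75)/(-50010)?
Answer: 2910741/1937054 ≈ 1.5027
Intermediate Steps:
h(L, R) = 4814 - 83*L (h(L, R) = (-58 + L)*(-104 + 21) = (-58 + L)*(-83) = 4814 - 83*L)
10968/h(-26, 58) - 47*(-75)/(-50010) = 10968/(4814 - 83*(-26)) - 47*(-75)/(-50010) = 10968/(4814 + 2158) + 3525*(-1/50010) = 10968/6972 - 235/3334 = 10968*(1/6972) - 235/3334 = 914/581 - 235/3334 = 2910741/1937054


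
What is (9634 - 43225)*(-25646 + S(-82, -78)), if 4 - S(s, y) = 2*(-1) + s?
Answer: 858518778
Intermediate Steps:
S(s, y) = 6 - s (S(s, y) = 4 - (2*(-1) + s) = 4 - (-2 + s) = 4 + (2 - s) = 6 - s)
(9634 - 43225)*(-25646 + S(-82, -78)) = (9634 - 43225)*(-25646 + (6 - 1*(-82))) = -33591*(-25646 + (6 + 82)) = -33591*(-25646 + 88) = -33591*(-25558) = 858518778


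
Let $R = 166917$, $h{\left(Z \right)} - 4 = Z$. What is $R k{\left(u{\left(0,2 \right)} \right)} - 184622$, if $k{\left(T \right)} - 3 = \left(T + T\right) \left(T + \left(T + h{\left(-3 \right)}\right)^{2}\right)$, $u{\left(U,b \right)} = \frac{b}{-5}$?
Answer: $\frac{40183793}{125} \approx 3.2147 \cdot 10^{5}$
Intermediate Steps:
$u{\left(U,b \right)} = - \frac{b}{5}$ ($u{\left(U,b \right)} = b \left(- \frac{1}{5}\right) = - \frac{b}{5}$)
$h{\left(Z \right)} = 4 + Z$
$k{\left(T \right)} = 3 + 2 T \left(T + \left(1 + T\right)^{2}\right)$ ($k{\left(T \right)} = 3 + \left(T + T\right) \left(T + \left(T + \left(4 - 3\right)\right)^{2}\right) = 3 + 2 T \left(T + \left(T + 1\right)^{2}\right) = 3 + 2 T \left(T + \left(1 + T\right)^{2}\right)$)
$R k{\left(u{\left(0,2 \right)} \right)} - 184622 = 166917 \left(3 + 2 \left(\left(- \frac{1}{5}\right) 2\right)^{2} + 2 \left(\left(- \frac{1}{5}\right) 2\right) \left(1 - \frac{2}{5}\right)^{2}\right) - 184622 = 166917 \left(3 + 2 \left(- \frac{2}{5}\right)^{2} + 2 \left(- \frac{2}{5}\right) \left(1 - \frac{2}{5}\right)^{2}\right) - 184622 = 166917 \left(3 + 2 \cdot \frac{4}{25} + 2 \left(- \frac{2}{5}\right) \left(\frac{3}{5}\right)^{2}\right) - 184622 = 166917 \left(3 + \frac{8}{25} + 2 \left(- \frac{2}{5}\right) \frac{9}{25}\right) - 184622 = 166917 \left(3 + \frac{8}{25} - \frac{36}{125}\right) - 184622 = 166917 \cdot \frac{379}{125} - 184622 = \frac{63261543}{125} - 184622 = \frac{40183793}{125}$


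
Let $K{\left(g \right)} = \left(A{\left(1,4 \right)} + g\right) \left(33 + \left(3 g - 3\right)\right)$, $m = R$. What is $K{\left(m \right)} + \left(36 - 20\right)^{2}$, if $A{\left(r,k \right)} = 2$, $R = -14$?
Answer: $400$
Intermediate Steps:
$m = -14$
$K{\left(g \right)} = \left(2 + g\right) \left(30 + 3 g\right)$ ($K{\left(g \right)} = \left(2 + g\right) \left(33 + \left(3 g - 3\right)\right) = \left(2 + g\right) \left(33 + \left(-3 + 3 g\right)\right) = \left(2 + g\right) \left(30 + 3 g\right)$)
$K{\left(m \right)} + \left(36 - 20\right)^{2} = \left(60 + 3 \left(-14\right)^{2} + 36 \left(-14\right)\right) + \left(36 - 20\right)^{2} = \left(60 + 3 \cdot 196 - 504\right) + 16^{2} = \left(60 + 588 - 504\right) + 256 = 144 + 256 = 400$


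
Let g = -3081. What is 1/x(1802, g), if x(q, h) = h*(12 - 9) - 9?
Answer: -1/9252 ≈ -0.00010808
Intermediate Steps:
x(q, h) = -9 + 3*h (x(q, h) = h*3 - 9 = 3*h - 9 = -9 + 3*h)
1/x(1802, g) = 1/(-9 + 3*(-3081)) = 1/(-9 - 9243) = 1/(-9252) = -1/9252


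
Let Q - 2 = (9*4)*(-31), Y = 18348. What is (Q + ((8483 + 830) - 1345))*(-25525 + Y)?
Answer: -49191158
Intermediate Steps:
Q = -1114 (Q = 2 + (9*4)*(-31) = 2 + 36*(-31) = 2 - 1116 = -1114)
(Q + ((8483 + 830) - 1345))*(-25525 + Y) = (-1114 + ((8483 + 830) - 1345))*(-25525 + 18348) = (-1114 + (9313 - 1345))*(-7177) = (-1114 + 7968)*(-7177) = 6854*(-7177) = -49191158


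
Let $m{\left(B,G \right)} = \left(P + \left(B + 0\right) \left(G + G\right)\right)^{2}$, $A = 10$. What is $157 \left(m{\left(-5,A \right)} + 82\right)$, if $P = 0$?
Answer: $1582874$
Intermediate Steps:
$m{\left(B,G \right)} = 4 B^{2} G^{2}$ ($m{\left(B,G \right)} = \left(0 + \left(B + 0\right) \left(G + G\right)\right)^{2} = \left(0 + B 2 G\right)^{2} = \left(0 + 2 B G\right)^{2} = \left(2 B G\right)^{2} = 4 B^{2} G^{2}$)
$157 \left(m{\left(-5,A \right)} + 82\right) = 157 \left(4 \left(-5\right)^{2} \cdot 10^{2} + 82\right) = 157 \left(4 \cdot 25 \cdot 100 + 82\right) = 157 \left(10000 + 82\right) = 157 \cdot 10082 = 1582874$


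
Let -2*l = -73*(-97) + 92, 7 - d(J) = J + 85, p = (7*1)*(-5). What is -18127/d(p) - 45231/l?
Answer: 44638279/102813 ≈ 434.17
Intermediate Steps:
p = -35 (p = 7*(-5) = -35)
d(J) = -78 - J (d(J) = 7 - (J + 85) = 7 - (85 + J) = 7 + (-85 - J) = -78 - J)
l = -7173/2 (l = -(-73*(-97) + 92)/2 = -(7081 + 92)/2 = -½*7173 = -7173/2 ≈ -3586.5)
-18127/d(p) - 45231/l = -18127/(-78 - 1*(-35)) - 45231/(-7173/2) = -18127/(-78 + 35) - 45231*(-2/7173) = -18127/(-43) + 30154/2391 = -18127*(-1/43) + 30154/2391 = 18127/43 + 30154/2391 = 44638279/102813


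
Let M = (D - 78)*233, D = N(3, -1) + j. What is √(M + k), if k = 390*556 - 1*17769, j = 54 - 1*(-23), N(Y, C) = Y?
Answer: √199537 ≈ 446.70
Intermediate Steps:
j = 77 (j = 54 + 23 = 77)
D = 80 (D = 3 + 77 = 80)
M = 466 (M = (80 - 78)*233 = 2*233 = 466)
k = 199071 (k = 216840 - 17769 = 199071)
√(M + k) = √(466 + 199071) = √199537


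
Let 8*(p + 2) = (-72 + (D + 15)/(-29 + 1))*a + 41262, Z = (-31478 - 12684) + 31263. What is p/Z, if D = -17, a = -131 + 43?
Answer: -166515/361172 ≈ -0.46104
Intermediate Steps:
a = -88
Z = -12899 (Z = -44162 + 31263 = -12899)
p = 166515/28 (p = -2 + ((-72 + (-17 + 15)/(-29 + 1))*(-88) + 41262)/8 = -2 + ((-72 - 2/(-28))*(-88) + 41262)/8 = -2 + ((-72 - 2*(-1/28))*(-88) + 41262)/8 = -2 + ((-72 + 1/14)*(-88) + 41262)/8 = -2 + (-1007/14*(-88) + 41262)/8 = -2 + (44308/7 + 41262)/8 = -2 + (⅛)*(333142/7) = -2 + 166571/28 = 166515/28 ≈ 5947.0)
p/Z = (166515/28)/(-12899) = (166515/28)*(-1/12899) = -166515/361172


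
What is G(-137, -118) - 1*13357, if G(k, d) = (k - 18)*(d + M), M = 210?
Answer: -27617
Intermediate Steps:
G(k, d) = (-18 + k)*(210 + d) (G(k, d) = (k - 18)*(d + 210) = (-18 + k)*(210 + d))
G(-137, -118) - 1*13357 = (-3780 - 18*(-118) + 210*(-137) - 118*(-137)) - 1*13357 = (-3780 + 2124 - 28770 + 16166) - 13357 = -14260 - 13357 = -27617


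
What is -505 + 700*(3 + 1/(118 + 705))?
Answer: 1313385/823 ≈ 1595.8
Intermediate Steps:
-505 + 700*(3 + 1/(118 + 705)) = -505 + 700*(3 + 1/823) = -505 + 700*(2470/823) = -505 + 1729000/823 = 1313385/823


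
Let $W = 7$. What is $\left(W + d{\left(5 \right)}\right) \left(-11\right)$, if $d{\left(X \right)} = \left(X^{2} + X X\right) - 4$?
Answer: $-583$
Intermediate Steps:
$d{\left(X \right)} = -4 + 2 X^{2}$ ($d{\left(X \right)} = \left(X^{2} + X^{2}\right) - 4 = 2 X^{2} - 4 = -4 + 2 X^{2}$)
$\left(W + d{\left(5 \right)}\right) \left(-11\right) = \left(7 - \left(4 - 2 \cdot 5^{2}\right)\right) \left(-11\right) = \left(7 + \left(-4 + 2 \cdot 25\right)\right) \left(-11\right) = \left(7 + \left(-4 + 50\right)\right) \left(-11\right) = \left(7 + 46\right) \left(-11\right) = 53 \left(-11\right) = -583$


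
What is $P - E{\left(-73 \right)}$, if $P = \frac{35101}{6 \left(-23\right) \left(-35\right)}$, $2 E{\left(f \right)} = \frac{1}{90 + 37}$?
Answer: $\frac{2227706}{306705} \approx 7.2634$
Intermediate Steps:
$E{\left(f \right)} = \frac{1}{254}$ ($E{\left(f \right)} = \frac{1}{2 \left(90 + 37\right)} = \frac{1}{2 \cdot 127} = \frac{1}{2} \cdot \frac{1}{127} = \frac{1}{254}$)
$P = \frac{35101}{4830}$ ($P = \frac{35101}{\left(-138\right) \left(-35\right)} = \frac{35101}{4830} \approx 7.2673$)
$P - E{\left(-73 \right)} = \frac{35101}{4830} - \frac{1}{254} = \frac{2227706}{306705}$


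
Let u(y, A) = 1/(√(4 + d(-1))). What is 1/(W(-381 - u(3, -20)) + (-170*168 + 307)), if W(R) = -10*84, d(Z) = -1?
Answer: -1/29093 ≈ -3.4373e-5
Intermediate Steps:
u(y, A) = √3/3 (u(y, A) = 1/(√(4 - 1)) = 1/(√3) = √3/3)
W(R) = -840
1/(W(-381 - u(3, -20)) + (-170*168 + 307)) = 1/(-840 + (-170*168 + 307)) = 1/(-840 + (-28560 + 307)) = 1/(-840 - 28253) = 1/(-29093) = -1/29093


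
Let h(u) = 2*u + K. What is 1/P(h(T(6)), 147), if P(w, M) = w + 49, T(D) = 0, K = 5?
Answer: 1/54 ≈ 0.018519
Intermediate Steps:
h(u) = 5 + 2*u (h(u) = 2*u + 5 = 5 + 2*u)
P(w, M) = 49 + w
1/P(h(T(6)), 147) = 1/(49 + (5 + 2*0)) = 1/(49 + (5 + 0)) = 1/(49 + 5) = 1/54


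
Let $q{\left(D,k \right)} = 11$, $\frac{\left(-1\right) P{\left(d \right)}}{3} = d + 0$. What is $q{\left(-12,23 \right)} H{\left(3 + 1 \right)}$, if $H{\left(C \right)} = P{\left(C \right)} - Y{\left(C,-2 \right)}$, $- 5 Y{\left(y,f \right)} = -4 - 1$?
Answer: $-143$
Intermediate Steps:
$Y{\left(y,f \right)} = 1$ ($Y{\left(y,f \right)} = - \frac{-4 - 1}{5} = \left(- \frac{1}{5}\right) \left(-5\right) = 1$)
$P{\left(d \right)} = - 3 d$ ($P{\left(d \right)} = - 3 \left(d + 0\right) = - 3 d$)
$H{\left(C \right)} = -1 - 3 C$ ($H{\left(C \right)} = - 3 C - 1 = -1 - 3 C$)
$q{\left(-12,23 \right)} H{\left(3 + 1 \right)} = 11 \left(-1 - 3 \left(3 + 1\right)\right) = 11 \left(-1 - 12\right) = 11 \left(-13\right) = -143$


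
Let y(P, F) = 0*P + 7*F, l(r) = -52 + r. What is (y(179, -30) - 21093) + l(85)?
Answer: -21270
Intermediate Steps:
y(P, F) = 7*F (y(P, F) = 0 + 7*F = 7*F)
(y(179, -30) - 21093) + l(85) = (7*(-30) - 21093) + (-52 + 85) = (-210 - 21093) + 33 = -21303 + 33 = -21270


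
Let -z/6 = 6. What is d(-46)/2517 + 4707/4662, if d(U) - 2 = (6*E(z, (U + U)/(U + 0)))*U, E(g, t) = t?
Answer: 1031491/1303806 ≈ 0.79114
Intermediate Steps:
z = -36 (z = -6*6 = -36)
d(U) = 2 + 12*U (d(U) = 2 + (6*((U + U)/(U + 0)))*U = 2 + (6*((2*U)/U))*U = 2 + (6*2)*U = 2 + 12*U)
d(-46)/2517 + 4707/4662 = (2 + 12*(-46))/2517 + 4707/4662 = (2 - 552)*(1/2517) + 4707*(1/4662) = -550*1/2517 + 523/518 = -550/2517 + 523/518 = 1031491/1303806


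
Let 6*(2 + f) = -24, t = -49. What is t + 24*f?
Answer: -193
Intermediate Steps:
f = -6 (f = -2 + (1/6)*(-24) = -2 - 4 = -6)
t + 24*f = -49 + 24*(-6) = -49 - 144 = -193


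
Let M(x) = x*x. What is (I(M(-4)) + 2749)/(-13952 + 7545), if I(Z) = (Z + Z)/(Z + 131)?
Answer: -404135/941829 ≈ -0.42910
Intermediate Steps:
M(x) = x²
I(Z) = 2*Z/(131 + Z) (I(Z) = (2*Z)/(131 + Z) = 2*Z/(131 + Z))
(I(M(-4)) + 2749)/(-13952 + 7545) = (2*(-4)²/(131 + (-4)²) + 2749)/(-13952 + 7545) = (2*16/(131 + 16) + 2749)/(-6407) = (2*16/147 + 2749)*(-1/6407) = (2*16*(1/147) + 2749)*(-1/6407) = (32/147 + 2749)*(-1/6407) = (404135/147)*(-1/6407) = -404135/941829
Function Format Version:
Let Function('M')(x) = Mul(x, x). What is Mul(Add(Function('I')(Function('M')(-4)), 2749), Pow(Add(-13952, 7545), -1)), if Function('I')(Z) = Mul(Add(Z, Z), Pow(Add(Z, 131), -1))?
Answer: Rational(-404135, 941829) ≈ -0.42910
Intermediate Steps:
Function('M')(x) = Pow(x, 2)
Function('I')(Z) = Mul(2, Z, Pow(Add(131, Z), -1)) (Function('I')(Z) = Mul(Mul(2, Z), Pow(Add(131, Z), -1)) = Mul(2, Z, Pow(Add(131, Z), -1)))
Mul(Add(Function('I')(Function('M')(-4)), 2749), Pow(Add(-13952, 7545), -1)) = Mul(Add(Mul(2, Pow(-4, 2), Pow(Add(131, Pow(-4, 2)), -1)), 2749), Pow(Add(-13952, 7545), -1)) = Mul(Add(Mul(2, 16, Pow(Add(131, 16), -1)), 2749), Pow(-6407, -1)) = Mul(Add(Mul(2, 16, Pow(147, -1)), 2749), Rational(-1, 6407)) = Mul(Add(Mul(2, 16, Rational(1, 147)), 2749), Rational(-1, 6407)) = Mul(Add(Rational(32, 147), 2749), Rational(-1, 6407)) = Mul(Rational(404135, 147), Rational(-1, 6407)) = Rational(-404135, 941829)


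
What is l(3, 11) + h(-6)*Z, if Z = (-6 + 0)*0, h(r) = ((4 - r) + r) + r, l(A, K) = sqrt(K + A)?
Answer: sqrt(14) ≈ 3.7417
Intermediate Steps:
l(A, K) = sqrt(A + K)
h(r) = 4 + r
Z = 0 (Z = -6*0 = 0)
l(3, 11) + h(-6)*Z = sqrt(3 + 11) + (4 - 6)*0 = sqrt(14) - 2*0 = sqrt(14) + 0 = sqrt(14)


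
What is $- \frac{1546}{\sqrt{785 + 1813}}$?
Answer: $- \frac{773 \sqrt{2598}}{1299} \approx -30.331$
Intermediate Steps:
$- \frac{1546}{\sqrt{785 + 1813}} = - \frac{1546}{\sqrt{2598}} = - 1546 \frac{\sqrt{2598}}{2598} = - \frac{773 \sqrt{2598}}{1299}$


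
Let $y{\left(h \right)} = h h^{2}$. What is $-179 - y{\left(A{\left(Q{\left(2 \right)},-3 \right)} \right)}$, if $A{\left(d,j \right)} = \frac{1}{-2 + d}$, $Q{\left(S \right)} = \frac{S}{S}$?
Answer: $-178$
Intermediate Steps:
$Q{\left(S \right)} = 1$
$y{\left(h \right)} = h^{3}$
$-179 - y{\left(A{\left(Q{\left(2 \right)},-3 \right)} \right)} = -179 - \left(\frac{1}{-2 + 1}\right)^{3} = -179 - \left(\frac{1}{-1}\right)^{3} = -179 - \left(-1\right)^{3} = -179 - -1 = -179 + 1 = -178$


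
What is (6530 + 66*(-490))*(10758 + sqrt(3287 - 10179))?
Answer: -277663980 - 51620*I*sqrt(1723) ≈ -2.7766e+8 - 2.1427e+6*I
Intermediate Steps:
(6530 + 66*(-490))*(10758 + sqrt(3287 - 10179)) = (6530 - 32340)*(10758 + sqrt(-6892)) = -25810*(10758 + 2*I*sqrt(1723)) = -277663980 - 51620*I*sqrt(1723)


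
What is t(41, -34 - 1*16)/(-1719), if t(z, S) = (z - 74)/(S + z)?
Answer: -11/5157 ≈ -0.0021330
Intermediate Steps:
t(z, S) = (-74 + z)/(S + z)
t(41, -34 - 1*16)/(-1719) = ((-74 + 41)/((-34 - 1*16) + 41))/(-1719) = (-33/((-34 - 16) + 41))*(-1/1719) = (-33/(-50 + 41))*(-1/1719) = (-33/(-9))*(-1/1719) = -1/9*(-33)*(-1/1719) = (11/3)*(-1/1719) = -11/5157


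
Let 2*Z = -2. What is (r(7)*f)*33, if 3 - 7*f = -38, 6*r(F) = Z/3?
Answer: -451/42 ≈ -10.738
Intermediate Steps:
Z = -1 (Z = (½)*(-2) = -1)
r(F) = -1/18 (r(F) = (-1/3)/6 = (-1*⅓)/6 = (⅙)*(-⅓) = -1/18)
f = 41/7 (f = 3/7 - ⅐*(-38) = 3/7 + 38/7 = 41/7 ≈ 5.8571)
(r(7)*f)*33 = -1/18*41/7*33 = -41/126*33 = -451/42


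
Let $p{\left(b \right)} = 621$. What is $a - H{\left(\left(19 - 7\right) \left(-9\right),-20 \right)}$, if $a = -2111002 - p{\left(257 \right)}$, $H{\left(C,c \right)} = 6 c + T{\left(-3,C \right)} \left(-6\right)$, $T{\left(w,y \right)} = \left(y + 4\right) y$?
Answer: $-2044111$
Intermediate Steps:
$T{\left(w,y \right)} = y \left(4 + y\right)$ ($T{\left(w,y \right)} = \left(4 + y\right) y = y \left(4 + y\right)$)
$H{\left(C,c \right)} = 6 c - 6 C \left(4 + C\right)$ ($H{\left(C,c \right)} = 6 c + C \left(4 + C\right) \left(-6\right) = 6 c - 6 C \left(4 + C\right)$)
$a = -2111623$ ($a = -2111002 - 621 = -2111623$)
$a - H{\left(\left(19 - 7\right) \left(-9\right),-20 \right)} = -2111623 - \left(6 \left(-20\right) - 6 \left(19 - 7\right) \left(-9\right) \left(4 + \left(19 - 7\right) \left(-9\right)\right)\right) = -2111623 - \left(-120 - 6 \cdot 12 \left(-9\right) \left(4 + 12 \left(-9\right)\right)\right) = -2111623 - \left(-120 - - 648 \left(4 - 108\right)\right) = -2111623 - \left(-120 - \left(-648\right) \left(-104\right)\right) = -2111623 - \left(-120 - 67392\right) = -2111623 - -67512 = -2111623 + 67512 = -2044111$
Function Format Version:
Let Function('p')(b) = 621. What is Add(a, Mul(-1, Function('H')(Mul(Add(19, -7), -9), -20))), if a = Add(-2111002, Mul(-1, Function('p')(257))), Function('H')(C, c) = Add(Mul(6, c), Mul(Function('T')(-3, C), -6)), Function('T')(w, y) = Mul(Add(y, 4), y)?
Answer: -2044111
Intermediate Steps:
Function('T')(w, y) = Mul(y, Add(4, y)) (Function('T')(w, y) = Mul(Add(4, y), y) = Mul(y, Add(4, y)))
Function('H')(C, c) = Add(Mul(6, c), Mul(-6, C, Add(4, C))) (Function('H')(C, c) = Add(Mul(6, c), Mul(Mul(C, Add(4, C)), -6)) = Add(Mul(6, c), Mul(-6, C, Add(4, C))))
a = -2111623 (a = Add(-2111002, Mul(-1, 621)) = Add(-2111002, -621) = -2111623)
Add(a, Mul(-1, Function('H')(Mul(Add(19, -7), -9), -20))) = Add(-2111623, Mul(-1, Add(Mul(6, -20), Mul(-6, Mul(Add(19, -7), -9), Add(4, Mul(Add(19, -7), -9)))))) = Add(-2111623, Mul(-1, Add(-120, Mul(-6, Mul(12, -9), Add(4, Mul(12, -9)))))) = Add(-2111623, Mul(-1, Add(-120, Mul(-6, -108, Add(4, -108))))) = Add(-2111623, Mul(-1, Add(-120, Mul(-6, -108, -104)))) = Add(-2111623, Mul(-1, Add(-120, -67392))) = Add(-2111623, Mul(-1, -67512)) = Add(-2111623, 67512) = -2044111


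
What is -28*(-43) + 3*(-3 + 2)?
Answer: 1201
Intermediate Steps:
-28*(-43) + 3*(-3 + 2) = 1204 + 3*(-1) = 1204 - 3 = 1201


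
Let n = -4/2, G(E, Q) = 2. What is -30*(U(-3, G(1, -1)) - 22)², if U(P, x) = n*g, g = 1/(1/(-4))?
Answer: -5880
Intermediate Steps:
n = -2 (n = -4*½ = -2)
g = -4 (g = 1/(-¼) = -4)
U(P, x) = 8 (U(P, x) = -2*(-4) = 8)
-30*(U(-3, G(1, -1)) - 22)² = -30*(8 - 22)² = -30*(-14)² = -30*196 = -5880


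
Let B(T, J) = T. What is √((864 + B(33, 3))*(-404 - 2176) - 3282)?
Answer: I*√2317542 ≈ 1522.3*I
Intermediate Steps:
√((864 + B(33, 3))*(-404 - 2176) - 3282) = √((864 + 33)*(-404 - 2176) - 3282) = √(897*(-2580) - 3282) = √(-2314260 - 3282) = √(-2317542) = I*√2317542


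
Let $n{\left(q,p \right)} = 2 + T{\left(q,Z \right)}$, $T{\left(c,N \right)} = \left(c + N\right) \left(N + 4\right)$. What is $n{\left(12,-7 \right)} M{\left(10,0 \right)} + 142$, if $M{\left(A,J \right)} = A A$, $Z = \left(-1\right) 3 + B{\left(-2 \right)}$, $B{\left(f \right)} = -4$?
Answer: $-1158$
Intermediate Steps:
$Z = -7$ ($Z = \left(-1\right) 3 - 4 = -3 - 4 = -7$)
$M{\left(A,J \right)} = A^{2}$
$T{\left(c,N \right)} = \left(4 + N\right) \left(N + c\right)$ ($T{\left(c,N \right)} = \left(N + c\right) \left(4 + N\right) = \left(4 + N\right) \left(N + c\right)$)
$n{\left(q,p \right)} = 23 - 3 q$ ($n{\left(q,p \right)} = 2 + \left(\left(-7\right)^{2} + 4 \left(-7\right) + 4 q - 7 q\right) = 2 + \left(49 - 28 + 4 q - 7 q\right) = 2 - \left(-21 + 3 q\right) = 23 - 3 q$)
$n{\left(12,-7 \right)} M{\left(10,0 \right)} + 142 = \left(23 - 36\right) 10^{2} + 142 = \left(23 - 36\right) 100 + 142 = \left(-13\right) 100 + 142 = -1300 + 142 = -1158$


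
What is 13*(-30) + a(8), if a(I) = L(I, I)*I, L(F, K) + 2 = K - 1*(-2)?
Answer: -326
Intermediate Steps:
L(F, K) = K (L(F, K) = -2 + (K - 1*(-2)) = -2 + (K + 2) = -2 + (2 + K) = K)
a(I) = I**2 (a(I) = I*I = I**2)
13*(-30) + a(8) = 13*(-30) + 8**2 = -390 + 64 = -326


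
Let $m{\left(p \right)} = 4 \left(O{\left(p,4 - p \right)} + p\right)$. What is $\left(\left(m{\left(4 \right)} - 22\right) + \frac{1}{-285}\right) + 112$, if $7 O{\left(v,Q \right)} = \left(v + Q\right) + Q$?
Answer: $\frac{216023}{1995} \approx 108.28$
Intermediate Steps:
$O{\left(v,Q \right)} = \frac{v}{7} + \frac{2 Q}{7}$ ($O{\left(v,Q \right)} = \frac{\left(v + Q\right) + Q}{7} = \frac{\left(Q + v\right) + Q}{7} = \frac{v + 2 Q}{7} = \frac{v}{7} + \frac{2 Q}{7}$)
$m{\left(p \right)} = \frac{32}{7} + \frac{24 p}{7}$ ($m{\left(p \right)} = 4 \left(\left(\frac{p}{7} + \frac{2 \left(4 - p\right)}{7}\right) + p\right) = 4 \left(\left(\frac{p}{7} - \left(- \frac{8}{7} + \frac{2 p}{7}\right)\right) + p\right) = 4 \left(\left(\frac{8}{7} - \frac{p}{7}\right) + p\right) = 4 \left(\frac{8}{7} + \frac{6 p}{7}\right) = \frac{32}{7} + \frac{24 p}{7}$)
$\left(\left(m{\left(4 \right)} - 22\right) + \frac{1}{-285}\right) + 112 = \left(\left(\left(\frac{32}{7} + \frac{24}{7} \cdot 4\right) - 22\right) + \frac{1}{-285}\right) + 112 = \left(\left(\left(\frac{32}{7} + \frac{96}{7}\right) - 22\right) - \frac{1}{285}\right) + 112 = \left(\left(\frac{128}{7} - 22\right) - \frac{1}{285}\right) + 112 = \left(- \frac{26}{7} - \frac{1}{285}\right) + 112 = - \frac{7417}{1995} + 112 = \frac{216023}{1995}$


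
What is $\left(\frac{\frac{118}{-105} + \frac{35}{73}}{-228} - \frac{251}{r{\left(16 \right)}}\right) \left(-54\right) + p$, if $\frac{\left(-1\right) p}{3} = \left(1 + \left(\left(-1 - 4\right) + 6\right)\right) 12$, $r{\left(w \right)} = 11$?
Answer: $\frac{1238899593}{1067990} \approx 1160.0$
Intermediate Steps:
$p = -72$ ($p = - 3 \left(1 + \left(\left(-1 - 4\right) + 6\right)\right) 12 = - 3 \left(1 + \left(-5 + 6\right)\right) 12 = - 3 \left(1 + 1\right) 12 = - 3 \cdot 2 \cdot 12 = \left(-3\right) 24 = -72$)
$\left(\frac{\frac{118}{-105} + \frac{35}{73}}{-228} - \frac{251}{r{\left(16 \right)}}\right) \left(-54\right) + p = \left(\frac{\frac{118}{-105} + \frac{35}{73}}{-228} - \frac{251}{11}\right) \left(-54\right) - 72 = \left(\left(118 \left(- \frac{1}{105}\right) + 35 \cdot \frac{1}{73}\right) \left(- \frac{1}{228}\right) - \frac{251}{11}\right) \left(-54\right) - 72 = \left(\left(- \frac{118}{105} + \frac{35}{73}\right) \left(- \frac{1}{228}\right) - \frac{251}{11}\right) \left(-54\right) - 72 = \left(\left(- \frac{4939}{7665}\right) \left(- \frac{1}{228}\right) - \frac{251}{11}\right) \left(-54\right) - 72 = \left(\frac{4939}{1747620} - \frac{251}{11}\right) \left(-54\right) - 72 = \left(- \frac{438598291}{19223820}\right) \left(-54\right) - 72 = \frac{1315794873}{1067990} - 72 = \frac{1238899593}{1067990}$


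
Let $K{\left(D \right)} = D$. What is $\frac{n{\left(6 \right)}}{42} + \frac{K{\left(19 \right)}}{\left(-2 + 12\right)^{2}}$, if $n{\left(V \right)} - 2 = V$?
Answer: $\frac{799}{2100} \approx 0.38048$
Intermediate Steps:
$n{\left(V \right)} = 2 + V$
$\frac{n{\left(6 \right)}}{42} + \frac{K{\left(19 \right)}}{\left(-2 + 12\right)^{2}} = \frac{2 + 6}{42} + \frac{19}{\left(-2 + 12\right)^{2}} = 8 \cdot \frac{1}{42} + \frac{19}{10^{2}} = \frac{4}{21} + \frac{19}{100} = \frac{799}{2100}$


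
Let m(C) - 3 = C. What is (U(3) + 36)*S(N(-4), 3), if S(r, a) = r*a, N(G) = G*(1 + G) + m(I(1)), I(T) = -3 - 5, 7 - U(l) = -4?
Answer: 987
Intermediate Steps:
U(l) = 11 (U(l) = 7 - 1*(-4) = 7 + 4 = 11)
I(T) = -8
m(C) = 3 + C
N(G) = -5 + G*(1 + G) (N(G) = G*(1 + G) + (3 - 8) = G*(1 + G) - 5 = -5 + G*(1 + G))
S(r, a) = a*r
(U(3) + 36)*S(N(-4), 3) = (11 + 36)*(3*(-5 - 4 + (-4)²)) = 47*(3*(-5 - 4 + 16)) = 47*(3*7) = 47*21 = 987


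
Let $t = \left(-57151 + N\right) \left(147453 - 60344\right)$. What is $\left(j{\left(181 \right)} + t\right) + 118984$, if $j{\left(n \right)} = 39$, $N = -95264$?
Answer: $-13276599212$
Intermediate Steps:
$t = -13276718235$ ($t = \left(-57151 - 95264\right) \left(147453 - 60344\right) = \left(-152415\right) 87109 = -13276718235$)
$\left(j{\left(181 \right)} + t\right) + 118984 = \left(39 - 13276718235\right) + 118984 = -13276718196 + 118984 = -13276599212$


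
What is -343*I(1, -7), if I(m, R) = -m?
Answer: 343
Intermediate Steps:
-343*I(1, -7) = -(-343) = -343*(-1) = 343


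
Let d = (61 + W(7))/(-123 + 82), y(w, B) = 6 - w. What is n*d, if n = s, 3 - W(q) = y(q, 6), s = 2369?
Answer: -153985/41 ≈ -3755.7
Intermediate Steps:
W(q) = -3 + q (W(q) = 3 - (6 - q) = 3 + (-6 + q) = -3 + q)
d = -65/41 (d = (61 + (-3 + 7))/(-123 + 82) = (61 + 4)/(-41) = 65*(-1/41) = -65/41 ≈ -1.5854)
n = 2369
n*d = 2369*(-65/41) = -153985/41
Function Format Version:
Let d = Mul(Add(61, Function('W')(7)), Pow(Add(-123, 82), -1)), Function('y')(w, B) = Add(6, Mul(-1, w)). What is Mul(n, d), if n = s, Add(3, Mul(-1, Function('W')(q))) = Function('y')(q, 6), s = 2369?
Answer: Rational(-153985, 41) ≈ -3755.7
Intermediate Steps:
Function('W')(q) = Add(-3, q) (Function('W')(q) = Add(3, Mul(-1, Add(6, Mul(-1, q)))) = Add(3, Add(-6, q)) = Add(-3, q))
d = Rational(-65, 41) (d = Mul(Add(61, Add(-3, 7)), Pow(Add(-123, 82), -1)) = Mul(Add(61, 4), Pow(-41, -1)) = Mul(65, Rational(-1, 41)) = Rational(-65, 41) ≈ -1.5854)
n = 2369
Mul(n, d) = Mul(2369, Rational(-65, 41)) = Rational(-153985, 41)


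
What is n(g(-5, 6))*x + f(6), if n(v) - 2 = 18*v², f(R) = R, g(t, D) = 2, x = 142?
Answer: 10514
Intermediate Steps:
n(v) = 2 + 18*v²
n(g(-5, 6))*x + f(6) = (2 + 18*2²)*142 + 6 = (2 + 18*4)*142 + 6 = (2 + 72)*142 + 6 = 74*142 + 6 = 10508 + 6 = 10514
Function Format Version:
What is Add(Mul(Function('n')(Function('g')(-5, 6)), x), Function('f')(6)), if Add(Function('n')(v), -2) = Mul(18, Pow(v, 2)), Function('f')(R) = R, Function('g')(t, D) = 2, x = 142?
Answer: 10514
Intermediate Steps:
Function('n')(v) = Add(2, Mul(18, Pow(v, 2)))
Add(Mul(Function('n')(Function('g')(-5, 6)), x), Function('f')(6)) = Add(Mul(Add(2, Mul(18, Pow(2, 2))), 142), 6) = Add(Mul(Add(2, Mul(18, 4)), 142), 6) = Add(Mul(Add(2, 72), 142), 6) = Add(Mul(74, 142), 6) = Add(10508, 6) = 10514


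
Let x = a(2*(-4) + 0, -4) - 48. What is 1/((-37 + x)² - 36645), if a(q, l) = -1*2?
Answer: -1/29076 ≈ -3.4393e-5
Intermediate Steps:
a(q, l) = -2
x = -50 (x = -2 - 48 = -50)
1/((-37 + x)² - 36645) = 1/((-37 - 50)² - 36645) = 1/((-87)² - 36645) = 1/(7569 - 36645) = 1/(-29076) = -1/29076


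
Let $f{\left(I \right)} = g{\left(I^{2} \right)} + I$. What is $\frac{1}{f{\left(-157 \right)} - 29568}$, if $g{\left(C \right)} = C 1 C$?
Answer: $\frac{1}{607543476} \approx 1.646 \cdot 10^{-9}$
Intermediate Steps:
$g{\left(C \right)} = C^{2}$ ($g{\left(C \right)} = C C = C^{2}$)
$f{\left(I \right)} = I + I^{4}$ ($f{\left(I \right)} = \left(I^{2}\right)^{2} + I = I^{4} + I = I + I^{4}$)
$\frac{1}{f{\left(-157 \right)} - 29568} = \frac{1}{\left(-157 + \left(-157\right)^{4}\right) - 29568} = \frac{1}{\left(-157 + 607573201\right) - 29568} = \frac{1}{607573044 - 29568} = \frac{1}{607543476}$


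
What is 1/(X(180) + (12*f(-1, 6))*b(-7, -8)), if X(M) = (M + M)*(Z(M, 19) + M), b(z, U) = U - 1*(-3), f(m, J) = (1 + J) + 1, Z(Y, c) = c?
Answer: 1/71160 ≈ 1.4053e-5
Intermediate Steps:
f(m, J) = 2 + J
b(z, U) = 3 + U (b(z, U) = U + 3 = 3 + U)
X(M) = 2*M*(19 + M) (X(M) = (M + M)*(19 + M) = (2*M)*(19 + M) = 2*M*(19 + M))
1/(X(180) + (12*f(-1, 6))*b(-7, -8)) = 1/(2*180*(19 + 180) + (12*(2 + 6))*(3 - 8)) = 1/(2*180*199 + (12*8)*(-5)) = 1/(71640 + 96*(-5)) = 1/(71640 - 480) = 1/71160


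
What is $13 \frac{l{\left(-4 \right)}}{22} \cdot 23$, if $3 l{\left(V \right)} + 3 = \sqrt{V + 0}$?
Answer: $- \frac{299}{22} + \frac{299 i}{33} \approx -13.591 + 9.0606 i$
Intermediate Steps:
$l{\left(V \right)} = -1 + \frac{\sqrt{V}}{3}$ ($l{\left(V \right)} = -1 + \frac{\sqrt{V + 0}}{3} = -1 + \frac{\sqrt{V}}{3}$)
$13 \frac{l{\left(-4 \right)}}{22} \cdot 23 = 13 \frac{-1 + \frac{\sqrt{-4}}{3}}{22} \cdot 23 = 13 \left(-1 + \frac{2 i}{3}\right) \frac{1}{22} \cdot 23 = 13 \left(- \frac{1}{22} + \frac{i}{33}\right) 23 = \left(- \frac{13}{22} + \frac{13 i}{33}\right) 23 = - \frac{299}{22} + \frac{299 i}{33}$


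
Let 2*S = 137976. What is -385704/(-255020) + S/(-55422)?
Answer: 157631972/588904935 ≈ 0.26767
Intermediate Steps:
S = 68988 (S = (½)*137976 = 68988)
-385704/(-255020) + S/(-55422) = -385704/(-255020) + 68988/(-55422) = -385704*(-1/255020) + 68988*(-1/55422) = 96426/63755 - 11498/9237 = 157631972/588904935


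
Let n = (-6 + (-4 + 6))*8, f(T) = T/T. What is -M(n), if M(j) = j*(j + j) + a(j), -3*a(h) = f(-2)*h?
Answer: -6176/3 ≈ -2058.7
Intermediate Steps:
f(T) = 1
a(h) = -h/3
n = -32 (n = (-6 + 2)*8 = -4*8 = -32)
M(j) = 2*j**2 - j/3 (M(j) = j*(j + j) - j/3 = j*(2*j) - j/3 = 2*j**2 - j/3)
-M(n) = -(-32)*(-1 + 6*(-32))/3 = -(-32)*(-1 - 192)/3 = -(-32)*(-193)/3 = -1*6176/3 = -6176/3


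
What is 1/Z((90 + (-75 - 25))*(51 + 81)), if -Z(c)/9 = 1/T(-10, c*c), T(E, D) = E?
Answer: 10/9 ≈ 1.1111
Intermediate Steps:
Z(c) = 9/10 (Z(c) = -9/(-10) = -9*(-⅒) = 9/10)
1/Z((90 + (-75 - 25))*(51 + 81)) = 1/(9/10) = 10/9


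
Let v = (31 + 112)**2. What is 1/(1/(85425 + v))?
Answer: 105874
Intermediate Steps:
v = 20449 (v = 143**2 = 20449)
1/(1/(85425 + v)) = 1/(1/(85425 + 20449)) = 1/(1/105874) = 105874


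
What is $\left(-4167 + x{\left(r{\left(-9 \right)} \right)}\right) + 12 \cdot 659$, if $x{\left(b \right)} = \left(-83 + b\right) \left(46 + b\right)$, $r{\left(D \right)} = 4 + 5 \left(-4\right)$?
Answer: $771$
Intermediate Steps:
$r{\left(D \right)} = -16$ ($r{\left(D \right)} = 4 - 20 = -16$)
$\left(-4167 + x{\left(r{\left(-9 \right)} \right)}\right) + 12 \cdot 659 = \left(-4167 - \left(3226 - 256\right)\right) + 12 \cdot 659 = \left(-4167 + \left(-3818 + 256 + 592\right)\right) + 7908 = \left(-4167 - 2970\right) + 7908 = -7137 + 7908 = 771$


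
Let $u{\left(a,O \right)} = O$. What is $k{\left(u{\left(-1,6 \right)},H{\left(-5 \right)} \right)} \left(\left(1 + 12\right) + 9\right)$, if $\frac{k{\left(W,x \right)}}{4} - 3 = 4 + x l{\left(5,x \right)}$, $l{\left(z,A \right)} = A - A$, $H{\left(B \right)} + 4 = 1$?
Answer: $616$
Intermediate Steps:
$H{\left(B \right)} = -3$ ($H{\left(B \right)} = -4 + 1 = -3$)
$l{\left(z,A \right)} = 0$
$k{\left(W,x \right)} = 28$ ($k{\left(W,x \right)} = 12 + 4 \left(4 + x 0\right) = 12 + 4 \left(4 + 0\right) = 12 + 4 \cdot 4 = 12 + 16 = 28$)
$k{\left(u{\left(-1,6 \right)},H{\left(-5 \right)} \right)} \left(\left(1 + 12\right) + 9\right) = 28 \left(\left(1 + 12\right) + 9\right) = 28 \left(13 + 9\right) = 28 \cdot 22 = 616$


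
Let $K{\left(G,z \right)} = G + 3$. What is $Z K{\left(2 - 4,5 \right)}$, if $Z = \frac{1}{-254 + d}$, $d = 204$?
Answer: $- \frac{1}{50} \approx -0.02$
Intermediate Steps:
$K{\left(G,z \right)} = 3 + G$
$Z = - \frac{1}{50}$ ($Z = \frac{1}{-254 + 204} = \frac{1}{-50} = - \frac{1}{50} \approx -0.02$)
$Z K{\left(2 - 4,5 \right)} = - \frac{3 + \left(2 - 4\right)}{50} = - \frac{3 - 2}{50} = \left(- \frac{1}{50}\right) 1 = - \frac{1}{50}$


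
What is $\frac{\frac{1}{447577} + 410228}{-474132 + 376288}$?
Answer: $- \frac{3009977337}{717913508} \approx -4.1927$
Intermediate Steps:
$\frac{\frac{1}{447577} + 410228}{-474132 + 376288} = \frac{\frac{1}{447577} + 410228}{-97844} = \frac{183608617557}{447577} \left(- \frac{1}{97844}\right) = - \frac{3009977337}{717913508}$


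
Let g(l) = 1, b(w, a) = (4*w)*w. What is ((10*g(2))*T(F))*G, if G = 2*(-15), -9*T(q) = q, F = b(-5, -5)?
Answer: 10000/3 ≈ 3333.3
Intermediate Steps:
b(w, a) = 4*w**2
F = 100 (F = 4*(-5)**2 = 4*25 = 100)
T(q) = -q/9
G = -30
((10*g(2))*T(F))*G = ((10*1)*(-1/9*100))*(-30) = (10*(-100/9))*(-30) = -1000/9*(-30) = 10000/3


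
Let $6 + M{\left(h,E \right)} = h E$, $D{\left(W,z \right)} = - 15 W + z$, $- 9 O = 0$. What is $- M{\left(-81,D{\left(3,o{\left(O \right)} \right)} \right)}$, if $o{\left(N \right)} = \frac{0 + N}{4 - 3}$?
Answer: $-3639$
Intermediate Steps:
$O = 0$ ($O = \left(- \frac{1}{9}\right) 0 = 0$)
$o{\left(N \right)} = N$ ($o{\left(N \right)} = \frac{N}{1} = N 1 = N$)
$D{\left(W,z \right)} = z - 15 W$
$M{\left(h,E \right)} = -6 + E h$ ($M{\left(h,E \right)} = -6 + h E = -6 + E h$)
$- M{\left(-81,D{\left(3,o{\left(O \right)} \right)} \right)} = - (-6 + \left(0 - 45\right) \left(-81\right)) = - (-6 - -3645) = - (-6 + 3645) = \left(-1\right) 3639 = -3639$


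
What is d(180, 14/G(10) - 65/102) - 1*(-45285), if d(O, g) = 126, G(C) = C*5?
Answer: 45411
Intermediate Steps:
G(C) = 5*C
d(180, 14/G(10) - 65/102) - 1*(-45285) = 126 - 1*(-45285) = 126 + 45285 = 45411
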